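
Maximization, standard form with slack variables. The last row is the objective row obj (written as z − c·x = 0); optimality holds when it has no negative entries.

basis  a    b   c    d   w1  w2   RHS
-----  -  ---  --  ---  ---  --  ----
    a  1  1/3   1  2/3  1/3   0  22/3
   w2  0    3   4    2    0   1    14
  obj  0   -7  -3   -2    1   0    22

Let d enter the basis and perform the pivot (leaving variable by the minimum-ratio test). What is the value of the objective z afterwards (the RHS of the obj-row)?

36

Ratio test on column d — row 1: (22/3)/(2/3) = 11; row 2: 14/2 = 7. Minimum is 7 at row 2 (w2 leaves); pivot element 2.
Pivot on row 2; the obj-row RHS becomes 22 − (-2)·7 = 36.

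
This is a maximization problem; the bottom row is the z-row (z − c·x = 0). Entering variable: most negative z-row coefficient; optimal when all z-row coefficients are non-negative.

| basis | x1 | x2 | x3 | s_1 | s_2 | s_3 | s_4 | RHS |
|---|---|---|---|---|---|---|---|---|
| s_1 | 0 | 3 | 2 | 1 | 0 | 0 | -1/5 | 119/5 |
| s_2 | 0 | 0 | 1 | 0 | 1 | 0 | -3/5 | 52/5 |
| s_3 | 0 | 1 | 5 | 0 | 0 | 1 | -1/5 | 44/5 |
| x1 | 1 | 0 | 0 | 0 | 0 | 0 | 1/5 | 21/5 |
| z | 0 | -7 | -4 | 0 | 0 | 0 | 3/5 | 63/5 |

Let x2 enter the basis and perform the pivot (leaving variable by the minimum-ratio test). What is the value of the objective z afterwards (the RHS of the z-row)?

1022/15

Ratio test on column x2 — row 1: (119/5)/3 = 119/15; row 2: entry 0 ≤ 0; row 3: (44/5)/1 = 44/5; row 4: entry 0 ≤ 0. Minimum is 119/15 at row 1 (s_1 leaves); pivot element 3.
Pivot on row 1; the z-row RHS becomes 63/5 − (-7)·(119/15) = 1022/15.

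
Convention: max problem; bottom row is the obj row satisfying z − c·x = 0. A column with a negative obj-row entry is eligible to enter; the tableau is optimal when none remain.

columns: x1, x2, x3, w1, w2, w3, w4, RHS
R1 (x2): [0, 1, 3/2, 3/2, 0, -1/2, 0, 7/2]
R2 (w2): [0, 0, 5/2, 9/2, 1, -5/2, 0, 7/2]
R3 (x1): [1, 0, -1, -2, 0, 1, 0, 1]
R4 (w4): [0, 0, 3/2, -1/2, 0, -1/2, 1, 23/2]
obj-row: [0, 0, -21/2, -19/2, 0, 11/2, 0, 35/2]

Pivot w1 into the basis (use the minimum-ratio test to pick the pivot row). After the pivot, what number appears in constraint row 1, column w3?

1/3

Ratio test on column w1 — row 1: (7/2)/(3/2) = 7/3; row 2: (7/2)/(9/2) = 7/9; row 3: entry -2 ≤ 0; row 4: entry -1/2 ≤ 0. Minimum is 7/9 at row 2 (w2 leaves); pivot element 9/2.
Divide row 2 by 9/2; eliminate column w1 from the other rows.
Row 1 update in column w3: -1/2 − (3/2)·(-5/9) = 1/3.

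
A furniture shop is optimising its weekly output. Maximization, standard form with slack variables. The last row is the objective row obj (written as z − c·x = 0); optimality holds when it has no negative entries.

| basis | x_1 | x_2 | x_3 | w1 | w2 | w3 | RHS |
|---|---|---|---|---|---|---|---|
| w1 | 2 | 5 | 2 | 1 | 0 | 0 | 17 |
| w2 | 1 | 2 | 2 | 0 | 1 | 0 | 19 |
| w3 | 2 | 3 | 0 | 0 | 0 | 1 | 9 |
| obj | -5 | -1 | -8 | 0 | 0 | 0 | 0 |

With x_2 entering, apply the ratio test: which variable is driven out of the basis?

w3

Column x_2 entries and ratios — w1: 17/5 = 17/5; w2: 19/2 = 19/2; w3: 9/3 = 3.
Smallest ratio is 3 in the row of w3, so w3 leaves.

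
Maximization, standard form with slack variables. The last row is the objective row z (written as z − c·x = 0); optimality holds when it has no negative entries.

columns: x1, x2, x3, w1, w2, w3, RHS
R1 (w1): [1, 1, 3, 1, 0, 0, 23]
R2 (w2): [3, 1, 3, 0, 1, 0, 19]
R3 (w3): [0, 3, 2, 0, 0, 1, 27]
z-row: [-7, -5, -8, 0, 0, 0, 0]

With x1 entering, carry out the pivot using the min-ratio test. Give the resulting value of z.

133/3

Ratio test on column x1 — row 1: 23/1 = 23; row 2: 19/3 = 19/3; row 3: entry 0 ≤ 0. Minimum is 19/3 at row 2 (w2 leaves); pivot element 3.
Pivot on row 2; the z-row RHS becomes 0 − (-7)·(19/3) = 133/3.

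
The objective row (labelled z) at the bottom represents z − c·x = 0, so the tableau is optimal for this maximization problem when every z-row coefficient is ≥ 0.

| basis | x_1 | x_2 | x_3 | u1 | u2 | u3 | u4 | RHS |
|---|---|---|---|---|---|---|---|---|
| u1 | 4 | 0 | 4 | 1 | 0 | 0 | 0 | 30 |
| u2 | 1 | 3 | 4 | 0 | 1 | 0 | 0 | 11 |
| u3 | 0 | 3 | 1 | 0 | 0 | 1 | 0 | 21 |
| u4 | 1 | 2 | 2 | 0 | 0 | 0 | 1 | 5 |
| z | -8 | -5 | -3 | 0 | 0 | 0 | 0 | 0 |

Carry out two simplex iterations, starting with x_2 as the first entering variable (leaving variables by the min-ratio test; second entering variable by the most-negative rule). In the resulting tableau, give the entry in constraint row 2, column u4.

Ratio test on column x_2 — row 1: entry 0 ≤ 0; row 2: 11/3 = 11/3; row 3: 21/3 = 7; row 4: 5/2 = 5/2. Minimum is 5/2 at row 4 (u4 leaves); pivot element 2.
Divide row 4 by 2; eliminate column x_2 from the other rows.
Second iteration: most negative z-row entry is -11/2 in column x_1, so x_1 enters.
Ratio test on column x_1 — row 1: 30/4 = 15/2; row 2: entry -1/2 ≤ 0; row 3: entry -3/2 ≤ 0; row 4: (5/2)/(1/2) = 5. Minimum is 5 at row 4 (x_2 leaves); pivot element 1/2.
Divide row 4 by 1/2; eliminate column x_1 from the other rows.
After both pivots, the entry at constraint row 2, column u4 is -1.

-1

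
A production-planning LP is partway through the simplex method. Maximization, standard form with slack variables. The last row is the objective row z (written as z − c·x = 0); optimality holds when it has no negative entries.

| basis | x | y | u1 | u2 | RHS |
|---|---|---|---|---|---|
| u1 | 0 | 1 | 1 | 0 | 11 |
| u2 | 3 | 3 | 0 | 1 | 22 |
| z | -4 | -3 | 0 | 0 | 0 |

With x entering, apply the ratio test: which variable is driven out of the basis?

Column x entries and ratios — u1: 0 ≤ 0, skip; u2: 22/3 = 22/3.
Smallest ratio is 22/3 in the row of u2, so u2 leaves.

u2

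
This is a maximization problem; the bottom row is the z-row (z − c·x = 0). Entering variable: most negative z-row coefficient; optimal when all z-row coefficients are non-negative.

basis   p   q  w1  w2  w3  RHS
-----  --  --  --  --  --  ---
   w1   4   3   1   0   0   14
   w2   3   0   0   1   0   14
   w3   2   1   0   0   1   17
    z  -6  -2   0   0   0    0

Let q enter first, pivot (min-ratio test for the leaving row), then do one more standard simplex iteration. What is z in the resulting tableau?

21

Ratio test on column q — row 1: 14/3 = 14/3; row 2: entry 0 ≤ 0; row 3: 17/1 = 17. Minimum is 14/3 at row 1 (w1 leaves); pivot element 3.
Pivot on row 1; the z-row RHS becomes 0 − (-2)·(14/3) = 28/3.
Next entering variable (most negative z-row entry -10/3): p.
Ratio test on column p — row 1: (14/3)/(4/3) = 7/2; row 2: 14/3 = 14/3; row 3: (37/3)/(2/3) = 37/2. Minimum is 7/2 at row 1 (q leaves); pivot element 4/3.
After the second pivot the z-row RHS is 28/3 − (-10/3)·(7/2) = 21.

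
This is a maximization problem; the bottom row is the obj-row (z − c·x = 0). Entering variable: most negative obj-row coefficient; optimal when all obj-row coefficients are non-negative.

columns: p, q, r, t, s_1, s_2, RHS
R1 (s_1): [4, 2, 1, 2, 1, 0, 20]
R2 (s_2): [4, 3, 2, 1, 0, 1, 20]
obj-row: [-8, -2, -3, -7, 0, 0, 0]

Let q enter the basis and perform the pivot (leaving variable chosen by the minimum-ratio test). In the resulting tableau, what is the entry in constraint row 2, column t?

Ratio test on column q — row 1: 20/2 = 10; row 2: 20/3 = 20/3. Minimum is 20/3 at row 2 (s_2 leaves); pivot element 3.
Divide row 2 by 3; eliminate column q from the other rows.
In the new row 2, the t entry is the old entry divided by the pivot: 1/3 = 1/3.

1/3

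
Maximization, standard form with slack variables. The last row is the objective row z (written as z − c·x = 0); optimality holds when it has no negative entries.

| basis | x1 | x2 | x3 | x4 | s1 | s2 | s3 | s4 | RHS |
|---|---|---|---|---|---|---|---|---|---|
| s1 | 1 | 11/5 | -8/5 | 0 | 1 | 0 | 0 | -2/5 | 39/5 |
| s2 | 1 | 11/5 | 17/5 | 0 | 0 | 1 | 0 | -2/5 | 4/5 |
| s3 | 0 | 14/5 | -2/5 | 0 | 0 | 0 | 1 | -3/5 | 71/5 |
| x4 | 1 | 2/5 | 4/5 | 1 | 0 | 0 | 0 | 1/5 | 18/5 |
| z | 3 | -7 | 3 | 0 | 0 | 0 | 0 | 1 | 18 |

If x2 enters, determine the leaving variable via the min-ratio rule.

Column x2 entries and ratios — s1: (39/5)/(11/5) = 39/11; s2: (4/5)/(11/5) = 4/11; s3: (71/5)/(14/5) = 71/14; x4: (18/5)/(2/5) = 9.
Smallest ratio is 4/11 in the row of s2, so s2 leaves.

s2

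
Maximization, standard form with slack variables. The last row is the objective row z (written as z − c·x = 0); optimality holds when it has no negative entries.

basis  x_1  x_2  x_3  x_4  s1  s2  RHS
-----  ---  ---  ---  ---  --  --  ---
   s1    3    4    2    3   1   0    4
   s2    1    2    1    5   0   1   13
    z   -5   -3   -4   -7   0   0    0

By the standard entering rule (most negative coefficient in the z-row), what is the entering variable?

Negative z-row entries: x_1: -5, x_2: -3, x_3: -4, x_4: -7.
The most negative is -7 in column x_4, so x_4 enters.

x_4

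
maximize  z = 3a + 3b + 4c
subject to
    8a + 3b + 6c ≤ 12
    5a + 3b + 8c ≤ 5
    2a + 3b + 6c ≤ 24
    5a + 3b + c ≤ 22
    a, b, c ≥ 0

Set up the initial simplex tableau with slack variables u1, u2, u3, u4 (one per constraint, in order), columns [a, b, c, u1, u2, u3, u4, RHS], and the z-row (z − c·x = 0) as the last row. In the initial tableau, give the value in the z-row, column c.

-4

The z-row carries the negated objective coefficients: the c entry is -4.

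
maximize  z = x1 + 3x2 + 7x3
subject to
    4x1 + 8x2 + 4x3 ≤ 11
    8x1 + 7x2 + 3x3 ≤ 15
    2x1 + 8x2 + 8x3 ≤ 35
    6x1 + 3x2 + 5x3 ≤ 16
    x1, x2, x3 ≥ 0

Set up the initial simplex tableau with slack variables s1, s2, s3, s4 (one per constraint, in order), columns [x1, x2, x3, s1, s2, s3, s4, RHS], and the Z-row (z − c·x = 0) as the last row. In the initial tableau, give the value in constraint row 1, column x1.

4

Constraint 1 has coefficient 4 on x1.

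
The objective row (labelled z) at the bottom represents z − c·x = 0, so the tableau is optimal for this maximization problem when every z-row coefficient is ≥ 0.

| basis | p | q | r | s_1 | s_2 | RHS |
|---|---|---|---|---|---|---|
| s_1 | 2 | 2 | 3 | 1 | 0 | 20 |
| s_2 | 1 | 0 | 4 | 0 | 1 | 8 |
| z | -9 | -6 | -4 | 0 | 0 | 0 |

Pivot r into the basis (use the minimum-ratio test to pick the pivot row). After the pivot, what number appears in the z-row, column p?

Ratio test on column r — row 1: 20/3 = 20/3; row 2: 8/4 = 2. Minimum is 2 at row 2 (s_2 leaves); pivot element 4.
Divide row 2 by 4; eliminate column r from the other rows.
z-row update in column p: -9 − (-4)·(1/4) = -8.

-8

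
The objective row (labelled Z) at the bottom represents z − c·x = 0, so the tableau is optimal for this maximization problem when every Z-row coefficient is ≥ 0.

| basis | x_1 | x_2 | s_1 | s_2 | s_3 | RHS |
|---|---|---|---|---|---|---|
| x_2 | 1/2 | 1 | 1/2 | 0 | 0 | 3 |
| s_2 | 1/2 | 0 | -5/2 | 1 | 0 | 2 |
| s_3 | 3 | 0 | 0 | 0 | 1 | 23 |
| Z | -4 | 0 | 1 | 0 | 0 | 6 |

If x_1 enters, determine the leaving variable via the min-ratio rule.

s_2

Column x_1 entries and ratios — x_2: 3/(1/2) = 6; s_2: 2/(1/2) = 4; s_3: 23/3 = 23/3.
Smallest ratio is 4 in the row of s_2, so s_2 leaves.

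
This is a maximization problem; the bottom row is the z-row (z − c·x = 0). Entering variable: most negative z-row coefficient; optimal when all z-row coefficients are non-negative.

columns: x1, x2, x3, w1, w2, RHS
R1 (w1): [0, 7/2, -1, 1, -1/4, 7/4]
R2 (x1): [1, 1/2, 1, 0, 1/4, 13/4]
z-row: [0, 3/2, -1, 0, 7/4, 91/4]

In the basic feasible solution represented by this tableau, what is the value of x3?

0

x3 is not in the basis, so in the current basic feasible solution x3 = 0.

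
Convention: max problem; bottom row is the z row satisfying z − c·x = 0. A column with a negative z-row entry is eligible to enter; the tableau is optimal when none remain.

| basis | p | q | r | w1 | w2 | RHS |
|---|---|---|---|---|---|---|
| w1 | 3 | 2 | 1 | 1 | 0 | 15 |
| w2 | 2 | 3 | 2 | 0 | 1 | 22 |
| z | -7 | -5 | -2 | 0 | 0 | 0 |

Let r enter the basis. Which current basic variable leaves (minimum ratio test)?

w2

Column r entries and ratios — w1: 15/1 = 15; w2: 22/2 = 11.
Smallest ratio is 11 in the row of w2, so w2 leaves.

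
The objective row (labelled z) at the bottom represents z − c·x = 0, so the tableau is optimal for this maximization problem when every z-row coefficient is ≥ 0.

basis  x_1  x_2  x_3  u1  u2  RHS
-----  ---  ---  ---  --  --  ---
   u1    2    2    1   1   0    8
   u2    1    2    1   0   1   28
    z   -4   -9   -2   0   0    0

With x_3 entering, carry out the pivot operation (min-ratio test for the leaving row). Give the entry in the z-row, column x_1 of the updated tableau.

Ratio test on column x_3 — row 1: 8/1 = 8; row 2: 28/1 = 28. Minimum is 8 at row 1 (u1 leaves); pivot element 1.
Divide row 1 by 1; eliminate column x_3 from the other rows.
z-row update in column x_1: -4 − (-2)·2 = 0.

0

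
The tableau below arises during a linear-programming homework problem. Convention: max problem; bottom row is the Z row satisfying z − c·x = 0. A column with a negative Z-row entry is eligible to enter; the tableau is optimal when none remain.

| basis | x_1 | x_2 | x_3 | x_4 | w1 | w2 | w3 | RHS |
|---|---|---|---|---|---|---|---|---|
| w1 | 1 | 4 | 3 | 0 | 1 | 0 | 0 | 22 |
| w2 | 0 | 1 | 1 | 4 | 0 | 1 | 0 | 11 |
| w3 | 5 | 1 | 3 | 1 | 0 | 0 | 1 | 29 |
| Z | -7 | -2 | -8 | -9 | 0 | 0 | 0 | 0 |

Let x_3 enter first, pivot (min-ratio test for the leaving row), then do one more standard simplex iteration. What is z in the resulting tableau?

Ratio test on column x_3 — row 1: 22/3 = 22/3; row 2: 11/1 = 11; row 3: 29/3 = 29/3. Minimum is 22/3 at row 1 (w1 leaves); pivot element 3.
Pivot on row 1; the Z-row RHS becomes 0 − (-8)·(22/3) = 176/3.
Next entering variable (most negative Z-row entry -9): x_4.
Ratio test on column x_4 — row 1: entry 0 ≤ 0; row 2: (11/3)/4 = 11/12; row 3: 7/1 = 7. Minimum is 11/12 at row 2 (w2 leaves); pivot element 4.
After the second pivot the Z-row RHS is 176/3 − (-9)·(11/12) = 803/12.

803/12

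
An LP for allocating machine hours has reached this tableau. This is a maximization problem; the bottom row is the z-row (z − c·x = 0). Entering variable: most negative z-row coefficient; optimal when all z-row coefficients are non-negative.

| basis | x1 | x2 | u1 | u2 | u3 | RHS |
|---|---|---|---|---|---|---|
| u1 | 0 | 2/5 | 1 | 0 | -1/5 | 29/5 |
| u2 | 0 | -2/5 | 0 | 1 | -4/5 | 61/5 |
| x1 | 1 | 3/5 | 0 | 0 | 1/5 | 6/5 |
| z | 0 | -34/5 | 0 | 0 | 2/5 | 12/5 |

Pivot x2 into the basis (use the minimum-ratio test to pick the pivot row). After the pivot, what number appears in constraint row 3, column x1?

Ratio test on column x2 — row 1: (29/5)/(2/5) = 29/2; row 2: entry -2/5 ≤ 0; row 3: (6/5)/(3/5) = 2. Minimum is 2 at row 3 (x1 leaves); pivot element 3/5.
Divide row 3 by 3/5; eliminate column x2 from the other rows.
In the new row 3, the x1 entry is the old entry divided by the pivot: 1/(3/5) = 5/3.

5/3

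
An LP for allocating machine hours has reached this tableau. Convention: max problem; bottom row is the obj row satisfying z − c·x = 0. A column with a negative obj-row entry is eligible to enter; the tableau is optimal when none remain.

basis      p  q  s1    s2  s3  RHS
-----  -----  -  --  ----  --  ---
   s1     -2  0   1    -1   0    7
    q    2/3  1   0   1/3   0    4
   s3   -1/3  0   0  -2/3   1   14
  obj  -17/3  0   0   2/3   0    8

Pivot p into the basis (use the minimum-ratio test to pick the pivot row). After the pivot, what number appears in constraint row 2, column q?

3/2

Ratio test on column p — row 1: entry -2 ≤ 0; row 2: 4/(2/3) = 6; row 3: entry -1/3 ≤ 0. Minimum is 6 at row 2 (q leaves); pivot element 2/3.
Divide row 2 by 2/3; eliminate column p from the other rows.
In the new row 2, the q entry is the old entry divided by the pivot: 1/(2/3) = 3/2.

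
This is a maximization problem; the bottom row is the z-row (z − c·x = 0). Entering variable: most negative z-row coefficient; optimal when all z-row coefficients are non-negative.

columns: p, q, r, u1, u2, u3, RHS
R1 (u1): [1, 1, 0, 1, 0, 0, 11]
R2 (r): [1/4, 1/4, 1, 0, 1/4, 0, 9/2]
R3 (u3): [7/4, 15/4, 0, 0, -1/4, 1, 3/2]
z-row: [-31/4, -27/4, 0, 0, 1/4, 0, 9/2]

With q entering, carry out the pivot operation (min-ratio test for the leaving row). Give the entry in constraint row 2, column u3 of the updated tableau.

Ratio test on column q — row 1: 11/1 = 11; row 2: (9/2)/(1/4) = 18; row 3: (3/2)/(15/4) = 2/5. Minimum is 2/5 at row 3 (u3 leaves); pivot element 15/4.
Divide row 3 by 15/4; eliminate column q from the other rows.
Row 2 update in column u3: 0 − (1/4)·(4/15) = -1/15.

-1/15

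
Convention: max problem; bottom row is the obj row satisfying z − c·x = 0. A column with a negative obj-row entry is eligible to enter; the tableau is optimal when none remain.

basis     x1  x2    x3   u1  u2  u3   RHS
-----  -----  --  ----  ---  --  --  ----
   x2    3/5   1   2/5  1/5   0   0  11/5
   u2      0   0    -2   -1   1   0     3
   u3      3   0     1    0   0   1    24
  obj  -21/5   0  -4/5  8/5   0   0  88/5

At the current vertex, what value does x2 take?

x2 is basic (row 1); its value is the RHS of that row, 11/5.

11/5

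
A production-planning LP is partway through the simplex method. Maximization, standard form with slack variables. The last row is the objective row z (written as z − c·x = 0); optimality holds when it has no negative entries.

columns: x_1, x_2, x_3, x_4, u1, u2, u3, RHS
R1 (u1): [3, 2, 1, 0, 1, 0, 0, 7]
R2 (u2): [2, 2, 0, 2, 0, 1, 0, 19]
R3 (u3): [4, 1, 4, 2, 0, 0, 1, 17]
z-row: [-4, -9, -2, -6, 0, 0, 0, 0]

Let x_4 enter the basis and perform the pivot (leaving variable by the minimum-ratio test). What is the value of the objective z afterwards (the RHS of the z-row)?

Ratio test on column x_4 — row 1: entry 0 ≤ 0; row 2: 19/2 = 19/2; row 3: 17/2 = 17/2. Minimum is 17/2 at row 3 (u3 leaves); pivot element 2.
Pivot on row 3; the z-row RHS becomes 0 − (-6)·(17/2) = 51.

51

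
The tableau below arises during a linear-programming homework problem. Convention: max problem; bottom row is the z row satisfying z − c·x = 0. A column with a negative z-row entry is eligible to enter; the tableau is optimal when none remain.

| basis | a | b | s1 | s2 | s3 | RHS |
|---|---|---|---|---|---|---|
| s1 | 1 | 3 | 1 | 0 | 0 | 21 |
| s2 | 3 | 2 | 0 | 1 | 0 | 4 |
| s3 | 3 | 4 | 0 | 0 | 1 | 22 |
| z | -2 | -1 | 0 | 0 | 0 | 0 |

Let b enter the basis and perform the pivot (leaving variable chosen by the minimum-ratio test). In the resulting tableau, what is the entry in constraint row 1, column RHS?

Ratio test on column b — row 1: 21/3 = 7; row 2: 4/2 = 2; row 3: 22/4 = 11/2. Minimum is 2 at row 2 (s2 leaves); pivot element 2.
Divide row 2 by 2; eliminate column b from the other rows.
Row 1 update in column RHS: 21 − 3·2 = 15.

15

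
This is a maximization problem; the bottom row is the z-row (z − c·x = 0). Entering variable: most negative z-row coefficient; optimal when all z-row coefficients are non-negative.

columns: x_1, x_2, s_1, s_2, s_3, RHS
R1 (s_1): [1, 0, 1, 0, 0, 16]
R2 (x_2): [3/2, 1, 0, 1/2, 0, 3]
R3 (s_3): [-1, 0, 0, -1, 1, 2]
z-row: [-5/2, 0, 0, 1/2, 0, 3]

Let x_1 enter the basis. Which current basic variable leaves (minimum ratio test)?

Column x_1 entries and ratios — s_1: 16/1 = 16; x_2: 3/(3/2) = 2; s_3: -1 ≤ 0, skip.
Smallest ratio is 2 in the row of x_2, so x_2 leaves.

x_2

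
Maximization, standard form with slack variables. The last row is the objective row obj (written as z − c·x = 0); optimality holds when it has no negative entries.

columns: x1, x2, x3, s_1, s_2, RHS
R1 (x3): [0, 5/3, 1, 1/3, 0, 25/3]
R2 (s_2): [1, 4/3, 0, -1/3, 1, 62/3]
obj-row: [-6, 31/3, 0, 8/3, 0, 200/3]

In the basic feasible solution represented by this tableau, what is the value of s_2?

62/3

s_2 is basic (row 2); its value is the RHS of that row, 62/3.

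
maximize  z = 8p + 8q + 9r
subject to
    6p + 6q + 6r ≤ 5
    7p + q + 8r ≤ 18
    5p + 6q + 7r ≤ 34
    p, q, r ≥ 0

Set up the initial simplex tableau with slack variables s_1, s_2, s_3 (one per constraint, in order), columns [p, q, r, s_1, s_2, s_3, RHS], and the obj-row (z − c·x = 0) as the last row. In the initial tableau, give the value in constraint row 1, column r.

6

Constraint 1 has coefficient 6 on r.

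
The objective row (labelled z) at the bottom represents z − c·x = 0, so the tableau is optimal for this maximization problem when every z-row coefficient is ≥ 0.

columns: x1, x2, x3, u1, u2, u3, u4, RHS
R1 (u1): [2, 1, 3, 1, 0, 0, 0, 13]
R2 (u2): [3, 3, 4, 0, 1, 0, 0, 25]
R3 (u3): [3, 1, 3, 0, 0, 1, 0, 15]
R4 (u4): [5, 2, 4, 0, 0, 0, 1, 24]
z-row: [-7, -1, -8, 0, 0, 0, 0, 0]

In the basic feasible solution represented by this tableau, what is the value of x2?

0

x2 is not in the basis, so in the current basic feasible solution x2 = 0.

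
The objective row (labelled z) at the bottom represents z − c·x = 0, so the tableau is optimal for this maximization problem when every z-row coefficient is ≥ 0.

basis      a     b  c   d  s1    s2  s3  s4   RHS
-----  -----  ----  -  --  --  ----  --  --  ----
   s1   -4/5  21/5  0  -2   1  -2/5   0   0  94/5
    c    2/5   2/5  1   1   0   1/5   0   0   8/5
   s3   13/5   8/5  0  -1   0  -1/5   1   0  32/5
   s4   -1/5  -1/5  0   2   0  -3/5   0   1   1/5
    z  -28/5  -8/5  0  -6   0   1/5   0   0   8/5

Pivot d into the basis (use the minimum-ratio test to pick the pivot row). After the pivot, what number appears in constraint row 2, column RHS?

Ratio test on column d — row 1: entry -2 ≤ 0; row 2: (8/5)/1 = 8/5; row 3: entry -1 ≤ 0; row 4: (1/5)/2 = 1/10. Minimum is 1/10 at row 4 (s4 leaves); pivot element 2.
Divide row 4 by 2; eliminate column d from the other rows.
Row 2 update in column RHS: 8/5 − 1·(1/10) = 3/2.

3/2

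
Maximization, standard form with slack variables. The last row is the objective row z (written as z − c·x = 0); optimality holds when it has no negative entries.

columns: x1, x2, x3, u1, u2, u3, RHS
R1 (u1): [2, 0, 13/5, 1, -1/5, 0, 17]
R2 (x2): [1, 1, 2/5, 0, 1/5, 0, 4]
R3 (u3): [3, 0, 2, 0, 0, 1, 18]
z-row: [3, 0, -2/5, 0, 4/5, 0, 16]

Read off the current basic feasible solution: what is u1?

17

u1 is basic (row 1); its value is the RHS of that row, 17.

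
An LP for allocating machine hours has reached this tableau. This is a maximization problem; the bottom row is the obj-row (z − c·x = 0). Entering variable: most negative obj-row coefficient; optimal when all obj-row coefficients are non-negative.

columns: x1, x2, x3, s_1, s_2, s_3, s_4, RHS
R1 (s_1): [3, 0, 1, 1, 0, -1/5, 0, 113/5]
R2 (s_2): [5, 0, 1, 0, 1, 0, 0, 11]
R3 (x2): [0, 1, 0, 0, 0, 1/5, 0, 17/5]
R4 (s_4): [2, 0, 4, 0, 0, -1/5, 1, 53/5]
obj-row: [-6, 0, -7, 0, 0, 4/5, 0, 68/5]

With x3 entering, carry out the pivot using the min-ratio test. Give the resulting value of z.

Ratio test on column x3 — row 1: (113/5)/1 = 113/5; row 2: 11/1 = 11; row 3: entry 0 ≤ 0; row 4: (53/5)/4 = 53/20. Minimum is 53/20 at row 4 (s_4 leaves); pivot element 4.
Pivot on row 4; the obj-row RHS becomes 68/5 − (-7)·(53/20) = 643/20.

643/20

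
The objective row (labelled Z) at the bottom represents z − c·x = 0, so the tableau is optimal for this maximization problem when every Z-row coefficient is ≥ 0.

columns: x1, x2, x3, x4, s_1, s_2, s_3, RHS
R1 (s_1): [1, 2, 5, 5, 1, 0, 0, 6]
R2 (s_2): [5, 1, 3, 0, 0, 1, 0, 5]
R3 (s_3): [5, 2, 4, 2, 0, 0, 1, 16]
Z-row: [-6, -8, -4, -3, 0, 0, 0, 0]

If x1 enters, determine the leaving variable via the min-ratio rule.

Column x1 entries and ratios — s_1: 6/1 = 6; s_2: 5/5 = 1; s_3: 16/5 = 16/5.
Smallest ratio is 1 in the row of s_2, so s_2 leaves.

s_2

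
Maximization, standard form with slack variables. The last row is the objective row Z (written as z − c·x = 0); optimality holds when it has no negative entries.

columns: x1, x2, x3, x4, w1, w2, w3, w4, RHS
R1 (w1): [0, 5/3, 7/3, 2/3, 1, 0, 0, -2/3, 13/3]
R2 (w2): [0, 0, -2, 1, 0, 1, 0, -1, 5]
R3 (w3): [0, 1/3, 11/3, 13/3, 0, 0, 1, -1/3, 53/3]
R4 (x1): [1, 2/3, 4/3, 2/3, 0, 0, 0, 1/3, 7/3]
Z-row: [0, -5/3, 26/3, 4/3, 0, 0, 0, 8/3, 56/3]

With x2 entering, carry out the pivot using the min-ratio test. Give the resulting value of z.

Ratio test on column x2 — row 1: (13/3)/(5/3) = 13/5; row 2: entry 0 ≤ 0; row 3: (53/3)/(1/3) = 53; row 4: (7/3)/(2/3) = 7/2. Minimum is 13/5 at row 1 (w1 leaves); pivot element 5/3.
Pivot on row 1; the Z-row RHS becomes 56/3 − (-5/3)·(13/5) = 23.

23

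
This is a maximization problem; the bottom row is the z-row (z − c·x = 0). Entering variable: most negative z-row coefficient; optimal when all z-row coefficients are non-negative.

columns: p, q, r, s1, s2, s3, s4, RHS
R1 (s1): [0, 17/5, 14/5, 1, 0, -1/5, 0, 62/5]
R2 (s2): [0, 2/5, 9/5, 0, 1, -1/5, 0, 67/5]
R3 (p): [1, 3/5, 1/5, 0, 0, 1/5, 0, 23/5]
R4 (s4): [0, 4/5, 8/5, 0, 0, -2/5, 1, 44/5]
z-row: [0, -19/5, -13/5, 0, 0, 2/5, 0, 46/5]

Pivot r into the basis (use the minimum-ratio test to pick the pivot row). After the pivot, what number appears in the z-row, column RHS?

Ratio test on column r — row 1: (62/5)/(14/5) = 31/7; row 2: (67/5)/(9/5) = 67/9; row 3: (23/5)/(1/5) = 23; row 4: (44/5)/(8/5) = 11/2. Minimum is 31/7 at row 1 (s1 leaves); pivot element 14/5.
Divide row 1 by 14/5; eliminate column r from the other rows.
z-row update in column RHS: 46/5 − (-13/5)·(31/7) = 145/7.

145/7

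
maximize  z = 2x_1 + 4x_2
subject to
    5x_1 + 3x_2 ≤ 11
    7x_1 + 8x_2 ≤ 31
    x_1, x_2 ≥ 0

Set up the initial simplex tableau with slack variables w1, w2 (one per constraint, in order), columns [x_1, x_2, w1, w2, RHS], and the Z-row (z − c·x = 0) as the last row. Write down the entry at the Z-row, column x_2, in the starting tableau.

-4

The Z-row carries the negated objective coefficients: the x_2 entry is -4.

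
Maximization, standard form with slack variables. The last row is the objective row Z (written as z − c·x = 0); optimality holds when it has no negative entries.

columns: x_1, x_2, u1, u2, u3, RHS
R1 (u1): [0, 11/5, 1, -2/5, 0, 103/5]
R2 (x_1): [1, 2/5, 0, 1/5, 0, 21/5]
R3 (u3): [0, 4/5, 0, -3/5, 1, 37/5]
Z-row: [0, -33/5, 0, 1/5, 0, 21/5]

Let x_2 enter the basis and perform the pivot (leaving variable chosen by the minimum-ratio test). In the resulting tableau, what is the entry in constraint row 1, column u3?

-11/4

Ratio test on column x_2 — row 1: (103/5)/(11/5) = 103/11; row 2: (21/5)/(2/5) = 21/2; row 3: (37/5)/(4/5) = 37/4. Minimum is 37/4 at row 3 (u3 leaves); pivot element 4/5.
Divide row 3 by 4/5; eliminate column x_2 from the other rows.
Row 1 update in column u3: 0 − (11/5)·(5/4) = -11/4.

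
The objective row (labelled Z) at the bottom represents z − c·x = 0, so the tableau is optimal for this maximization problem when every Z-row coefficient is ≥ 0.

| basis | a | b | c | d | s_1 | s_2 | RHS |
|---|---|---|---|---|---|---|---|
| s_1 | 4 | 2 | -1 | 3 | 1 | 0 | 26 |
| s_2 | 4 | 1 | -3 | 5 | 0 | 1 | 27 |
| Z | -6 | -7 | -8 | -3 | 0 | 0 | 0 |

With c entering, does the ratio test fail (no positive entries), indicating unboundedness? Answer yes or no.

yes

Every constraint-row entry in column c is ≤ 0, so increasing c is unbounded.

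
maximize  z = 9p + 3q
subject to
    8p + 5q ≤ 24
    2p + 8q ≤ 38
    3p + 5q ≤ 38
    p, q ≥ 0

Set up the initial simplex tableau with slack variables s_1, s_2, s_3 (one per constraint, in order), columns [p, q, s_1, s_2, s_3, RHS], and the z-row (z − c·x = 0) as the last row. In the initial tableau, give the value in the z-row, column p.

-9

The z-row carries the negated objective coefficients: the p entry is -9.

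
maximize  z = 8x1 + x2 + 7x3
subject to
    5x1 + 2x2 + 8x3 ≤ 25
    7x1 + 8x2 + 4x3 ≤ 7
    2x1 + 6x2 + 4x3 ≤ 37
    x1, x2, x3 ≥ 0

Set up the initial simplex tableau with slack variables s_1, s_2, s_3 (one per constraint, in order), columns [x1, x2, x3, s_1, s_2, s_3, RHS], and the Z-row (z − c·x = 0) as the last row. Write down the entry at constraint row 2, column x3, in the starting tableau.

Constraint 2 has coefficient 4 on x3.

4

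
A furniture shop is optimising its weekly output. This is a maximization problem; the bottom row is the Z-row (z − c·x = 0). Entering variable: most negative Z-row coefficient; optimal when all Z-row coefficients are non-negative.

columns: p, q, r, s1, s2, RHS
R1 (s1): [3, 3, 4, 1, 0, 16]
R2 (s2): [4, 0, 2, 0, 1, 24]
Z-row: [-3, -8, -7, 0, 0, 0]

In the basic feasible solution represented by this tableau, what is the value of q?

q is not in the basis, so in the current basic feasible solution q = 0.

0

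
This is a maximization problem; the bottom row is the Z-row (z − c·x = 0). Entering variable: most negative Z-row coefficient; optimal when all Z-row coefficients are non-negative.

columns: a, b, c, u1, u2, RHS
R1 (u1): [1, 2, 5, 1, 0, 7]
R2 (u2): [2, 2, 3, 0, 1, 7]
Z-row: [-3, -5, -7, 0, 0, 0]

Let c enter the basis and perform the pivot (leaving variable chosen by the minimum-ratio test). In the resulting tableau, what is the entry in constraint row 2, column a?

7/5

Ratio test on column c — row 1: 7/5 = 7/5; row 2: 7/3 = 7/3. Minimum is 7/5 at row 1 (u1 leaves); pivot element 5.
Divide row 1 by 5; eliminate column c from the other rows.
Row 2 update in column a: 2 − 3·(1/5) = 7/5.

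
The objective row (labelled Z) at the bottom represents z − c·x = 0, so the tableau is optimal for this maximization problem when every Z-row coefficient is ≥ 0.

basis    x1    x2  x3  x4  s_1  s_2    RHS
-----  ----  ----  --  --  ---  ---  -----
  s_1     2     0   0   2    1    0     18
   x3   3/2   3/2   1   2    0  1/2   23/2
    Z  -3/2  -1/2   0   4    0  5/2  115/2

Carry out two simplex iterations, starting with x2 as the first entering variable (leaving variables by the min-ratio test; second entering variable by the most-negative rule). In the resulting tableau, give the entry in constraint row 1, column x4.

Ratio test on column x2 — row 1: entry 0 ≤ 0; row 2: (23/2)/(3/2) = 23/3. Minimum is 23/3 at row 2 (x3 leaves); pivot element 3/2.
Divide row 2 by 3/2; eliminate column x2 from the other rows.
Second iteration: most negative Z-row entry is -1 in column x1, so x1 enters.
Ratio test on column x1 — row 1: 18/2 = 9; row 2: (23/3)/1 = 23/3. Minimum is 23/3 at row 2 (x2 leaves); pivot element 1.
Divide row 2 by 1; eliminate column x1 from the other rows.
After both pivots, the entry at constraint row 1, column x4 is -2/3.

-2/3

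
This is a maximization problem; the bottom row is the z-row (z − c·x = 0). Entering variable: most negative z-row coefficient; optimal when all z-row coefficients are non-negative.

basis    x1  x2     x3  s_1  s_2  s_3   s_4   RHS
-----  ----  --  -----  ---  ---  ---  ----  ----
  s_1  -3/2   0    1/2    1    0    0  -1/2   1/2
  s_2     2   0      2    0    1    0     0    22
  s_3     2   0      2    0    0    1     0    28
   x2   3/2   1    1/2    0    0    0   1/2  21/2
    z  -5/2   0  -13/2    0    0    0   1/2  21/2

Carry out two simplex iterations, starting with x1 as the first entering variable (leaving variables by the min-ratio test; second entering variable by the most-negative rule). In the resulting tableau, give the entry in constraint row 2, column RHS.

Ratio test on column x1 — row 1: entry -3/2 ≤ 0; row 2: 22/2 = 11; row 3: 28/2 = 14; row 4: (21/2)/(3/2) = 7. Minimum is 7 at row 4 (x2 leaves); pivot element 3/2.
Divide row 4 by 3/2; eliminate column x1 from the other rows.
Second iteration: most negative z-row entry is -17/3 in column x3, so x3 enters.
Ratio test on column x3 — row 1: 11/1 = 11; row 2: 8/(4/3) = 6; row 3: 14/(4/3) = 21/2; row 4: 7/(1/3) = 21. Minimum is 6 at row 2 (s_2 leaves); pivot element 4/3.
Divide row 2 by 4/3; eliminate column x3 from the other rows.
After both pivots, the entry at constraint row 2, column RHS is 6.

6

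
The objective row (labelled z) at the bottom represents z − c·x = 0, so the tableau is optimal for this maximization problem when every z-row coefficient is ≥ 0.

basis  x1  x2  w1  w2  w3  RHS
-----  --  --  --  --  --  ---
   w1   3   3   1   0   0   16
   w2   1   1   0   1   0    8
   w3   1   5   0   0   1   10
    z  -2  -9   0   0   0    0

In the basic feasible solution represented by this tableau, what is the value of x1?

x1 is not in the basis, so in the current basic feasible solution x1 = 0.

0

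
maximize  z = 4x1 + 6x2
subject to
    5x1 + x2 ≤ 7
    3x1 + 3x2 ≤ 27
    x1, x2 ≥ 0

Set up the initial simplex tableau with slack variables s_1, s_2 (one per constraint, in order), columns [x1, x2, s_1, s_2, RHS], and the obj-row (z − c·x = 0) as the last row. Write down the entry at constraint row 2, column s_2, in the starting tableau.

Slack s_2 belongs to constraint 2; its column is the unit vector e_2, so the entry in row 2 is 1.

1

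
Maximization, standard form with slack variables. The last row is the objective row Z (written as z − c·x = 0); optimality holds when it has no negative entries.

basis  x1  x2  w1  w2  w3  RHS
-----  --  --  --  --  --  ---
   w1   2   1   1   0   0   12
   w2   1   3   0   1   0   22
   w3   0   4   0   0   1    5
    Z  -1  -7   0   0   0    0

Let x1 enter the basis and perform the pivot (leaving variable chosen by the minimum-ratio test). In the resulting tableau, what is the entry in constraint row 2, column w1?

-1/2

Ratio test on column x1 — row 1: 12/2 = 6; row 2: 22/1 = 22; row 3: entry 0 ≤ 0. Minimum is 6 at row 1 (w1 leaves); pivot element 2.
Divide row 1 by 2; eliminate column x1 from the other rows.
Row 2 update in column w1: 0 − 1·(1/2) = -1/2.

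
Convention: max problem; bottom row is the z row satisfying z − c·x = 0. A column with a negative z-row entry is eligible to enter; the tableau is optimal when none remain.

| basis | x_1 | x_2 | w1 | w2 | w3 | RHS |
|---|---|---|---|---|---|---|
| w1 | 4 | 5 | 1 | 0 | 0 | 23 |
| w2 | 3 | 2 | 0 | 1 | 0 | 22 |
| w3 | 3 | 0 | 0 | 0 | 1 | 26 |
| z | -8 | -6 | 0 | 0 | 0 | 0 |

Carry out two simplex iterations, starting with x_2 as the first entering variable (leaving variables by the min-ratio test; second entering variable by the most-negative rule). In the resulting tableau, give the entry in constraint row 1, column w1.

Ratio test on column x_2 — row 1: 23/5 = 23/5; row 2: 22/2 = 11; row 3: entry 0 ≤ 0. Minimum is 23/5 at row 1 (w1 leaves); pivot element 5.
Divide row 1 by 5; eliminate column x_2 from the other rows.
Second iteration: most negative z-row entry is -16/5 in column x_1, so x_1 enters.
Ratio test on column x_1 — row 1: (23/5)/(4/5) = 23/4; row 2: (64/5)/(7/5) = 64/7; row 3: 26/3 = 26/3. Minimum is 23/4 at row 1 (x_2 leaves); pivot element 4/5.
Divide row 1 by 4/5; eliminate column x_1 from the other rows.
After both pivots, the entry at constraint row 1, column w1 is 1/4.

1/4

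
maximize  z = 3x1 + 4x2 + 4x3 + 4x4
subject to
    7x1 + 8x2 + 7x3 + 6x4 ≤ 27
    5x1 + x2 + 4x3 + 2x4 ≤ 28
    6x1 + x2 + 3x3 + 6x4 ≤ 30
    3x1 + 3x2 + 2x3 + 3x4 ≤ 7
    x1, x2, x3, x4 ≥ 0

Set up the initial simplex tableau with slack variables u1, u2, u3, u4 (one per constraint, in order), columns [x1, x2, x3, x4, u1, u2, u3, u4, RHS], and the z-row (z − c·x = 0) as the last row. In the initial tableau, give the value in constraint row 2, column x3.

Constraint 2 has coefficient 4 on x3.

4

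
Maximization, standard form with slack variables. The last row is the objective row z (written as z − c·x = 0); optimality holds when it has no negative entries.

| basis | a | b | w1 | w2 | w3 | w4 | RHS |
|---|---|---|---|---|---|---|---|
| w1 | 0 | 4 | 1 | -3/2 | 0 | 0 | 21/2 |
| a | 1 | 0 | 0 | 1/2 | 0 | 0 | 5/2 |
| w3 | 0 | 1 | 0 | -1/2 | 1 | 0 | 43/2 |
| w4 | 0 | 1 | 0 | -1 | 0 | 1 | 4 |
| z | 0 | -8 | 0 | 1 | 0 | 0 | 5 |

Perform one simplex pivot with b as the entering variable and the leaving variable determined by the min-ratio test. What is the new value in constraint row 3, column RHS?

151/8

Ratio test on column b — row 1: (21/2)/4 = 21/8; row 2: entry 0 ≤ 0; row 3: (43/2)/1 = 43/2; row 4: 4/1 = 4. Minimum is 21/8 at row 1 (w1 leaves); pivot element 4.
Divide row 1 by 4; eliminate column b from the other rows.
Row 3 update in column RHS: 43/2 − 1·(21/8) = 151/8.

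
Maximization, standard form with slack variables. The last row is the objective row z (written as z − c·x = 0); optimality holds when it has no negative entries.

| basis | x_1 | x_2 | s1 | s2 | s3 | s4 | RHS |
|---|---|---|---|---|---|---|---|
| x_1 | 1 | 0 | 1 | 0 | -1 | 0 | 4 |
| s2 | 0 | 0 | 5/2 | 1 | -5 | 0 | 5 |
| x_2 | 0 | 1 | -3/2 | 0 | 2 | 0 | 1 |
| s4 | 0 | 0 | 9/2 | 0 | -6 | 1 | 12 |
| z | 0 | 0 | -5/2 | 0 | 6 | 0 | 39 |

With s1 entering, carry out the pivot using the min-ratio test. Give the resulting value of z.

44

Ratio test on column s1 — row 1: 4/1 = 4; row 2: 5/(5/2) = 2; row 3: entry -3/2 ≤ 0; row 4: 12/(9/2) = 8/3. Minimum is 2 at row 2 (s2 leaves); pivot element 5/2.
Pivot on row 2; the z-row RHS becomes 39 − (-5/2)·2 = 44.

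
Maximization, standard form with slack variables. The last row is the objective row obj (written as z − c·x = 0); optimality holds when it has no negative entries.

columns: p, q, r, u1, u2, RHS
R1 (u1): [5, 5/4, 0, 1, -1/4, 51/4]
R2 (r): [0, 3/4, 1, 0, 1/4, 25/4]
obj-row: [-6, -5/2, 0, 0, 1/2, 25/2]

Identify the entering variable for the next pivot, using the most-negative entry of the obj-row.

p

Negative obj-row entries: p: -6, q: -5/2.
The most negative is -6 in column p, so p enters.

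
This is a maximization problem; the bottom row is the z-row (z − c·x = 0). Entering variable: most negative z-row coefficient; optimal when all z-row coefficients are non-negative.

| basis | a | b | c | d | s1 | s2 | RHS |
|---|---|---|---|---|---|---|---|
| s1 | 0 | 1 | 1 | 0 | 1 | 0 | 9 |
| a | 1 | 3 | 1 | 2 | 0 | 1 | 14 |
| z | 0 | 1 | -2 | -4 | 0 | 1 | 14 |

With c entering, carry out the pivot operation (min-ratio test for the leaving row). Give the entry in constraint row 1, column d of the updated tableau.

0

Ratio test on column c — row 1: 9/1 = 9; row 2: 14/1 = 14. Minimum is 9 at row 1 (s1 leaves); pivot element 1.
Divide row 1 by 1; eliminate column c from the other rows.
In the new row 1, the d entry is the old entry divided by the pivot: 0/1 = 0.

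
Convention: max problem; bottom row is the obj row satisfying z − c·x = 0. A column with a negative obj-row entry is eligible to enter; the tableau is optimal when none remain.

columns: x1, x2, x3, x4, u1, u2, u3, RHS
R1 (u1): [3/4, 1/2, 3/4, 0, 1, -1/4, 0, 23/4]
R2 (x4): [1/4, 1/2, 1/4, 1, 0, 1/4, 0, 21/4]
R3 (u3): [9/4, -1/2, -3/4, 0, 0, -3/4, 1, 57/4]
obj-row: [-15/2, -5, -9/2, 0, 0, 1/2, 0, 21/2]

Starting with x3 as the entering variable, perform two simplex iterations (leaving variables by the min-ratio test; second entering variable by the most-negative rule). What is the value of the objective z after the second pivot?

Ratio test on column x3 — row 1: (23/4)/(3/4) = 23/3; row 2: (21/4)/(1/4) = 21; row 3: entry -3/4 ≤ 0. Minimum is 23/3 at row 1 (u1 leaves); pivot element 3/4.
Pivot on row 1; the obj-row RHS becomes 21/2 − (-9/2)·(23/3) = 45.
Next entering variable (most negative obj-row entry -3): x1.
Ratio test on column x1 — row 1: (23/3)/1 = 23/3; row 2: entry 0 ≤ 0; row 3: 20/3 = 20/3. Minimum is 20/3 at row 3 (u3 leaves); pivot element 3.
After the second pivot the obj-row RHS is 45 − (-3)·(20/3) = 65.

65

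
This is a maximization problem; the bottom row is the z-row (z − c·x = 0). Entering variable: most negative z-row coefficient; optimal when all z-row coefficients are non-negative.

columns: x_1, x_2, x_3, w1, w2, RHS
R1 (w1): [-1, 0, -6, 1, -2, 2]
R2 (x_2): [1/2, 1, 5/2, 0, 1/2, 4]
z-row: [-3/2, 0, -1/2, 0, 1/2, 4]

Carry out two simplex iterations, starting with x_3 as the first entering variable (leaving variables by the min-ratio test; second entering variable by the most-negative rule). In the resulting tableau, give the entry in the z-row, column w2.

Ratio test on column x_3 — row 1: entry -6 ≤ 0; row 2: 4/(5/2) = 8/5. Minimum is 8/5 at row 2 (x_2 leaves); pivot element 5/2.
Divide row 2 by 5/2; eliminate column x_3 from the other rows.
Second iteration: most negative z-row entry is -7/5 in column x_1, so x_1 enters.
Ratio test on column x_1 — row 1: (58/5)/(1/5) = 58; row 2: (8/5)/(1/5) = 8. Minimum is 8 at row 2 (x_3 leaves); pivot element 1/5.
Divide row 2 by 1/5; eliminate column x_1 from the other rows.
After both pivots, the entry at the z-row, column w2 is 2.

2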